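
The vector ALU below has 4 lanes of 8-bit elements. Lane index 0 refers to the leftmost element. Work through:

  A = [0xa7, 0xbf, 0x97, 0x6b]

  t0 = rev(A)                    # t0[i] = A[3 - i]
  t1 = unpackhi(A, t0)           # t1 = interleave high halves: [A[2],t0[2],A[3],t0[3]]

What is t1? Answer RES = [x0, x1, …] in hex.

RES = [0x97, 0xbf, 0x6b, 0xa7]

t0 = [0x6b, 0x97, 0xbf, 0xa7]
t1 = [0x97, 0xbf, 0x6b, 0xa7]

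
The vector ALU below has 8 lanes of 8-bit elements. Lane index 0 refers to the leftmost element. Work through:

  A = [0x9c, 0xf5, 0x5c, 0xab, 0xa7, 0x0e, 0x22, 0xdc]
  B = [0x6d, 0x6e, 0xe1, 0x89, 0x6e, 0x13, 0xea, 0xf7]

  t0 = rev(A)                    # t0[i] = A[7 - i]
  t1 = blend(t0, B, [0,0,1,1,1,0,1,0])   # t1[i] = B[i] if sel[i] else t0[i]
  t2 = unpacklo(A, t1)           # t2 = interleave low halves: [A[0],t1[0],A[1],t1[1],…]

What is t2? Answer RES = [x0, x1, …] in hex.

RES = [ 0x9c  0xdc  0xf5  0x22  0x5c  0xe1  0xab  0x89 ]

t0 = [0xdc, 0x22, 0x0e, 0xa7, 0xab, 0x5c, 0xf5, 0x9c]
t1 = [0xdc, 0x22, 0xe1, 0x89, 0x6e, 0x5c, 0xea, 0x9c]
t2 = [0x9c, 0xdc, 0xf5, 0x22, 0x5c, 0xe1, 0xab, 0x89]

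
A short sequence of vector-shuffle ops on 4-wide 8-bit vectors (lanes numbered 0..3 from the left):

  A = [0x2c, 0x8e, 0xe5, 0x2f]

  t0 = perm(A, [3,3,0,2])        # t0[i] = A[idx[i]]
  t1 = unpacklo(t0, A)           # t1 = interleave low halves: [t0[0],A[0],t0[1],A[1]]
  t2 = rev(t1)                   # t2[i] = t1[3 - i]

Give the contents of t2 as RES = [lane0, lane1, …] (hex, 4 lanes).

t0 = [0x2f, 0x2f, 0x2c, 0xe5]
t1 = [0x2f, 0x2c, 0x2f, 0x8e]
t2 = [0x8e, 0x2f, 0x2c, 0x2f]

RES = [0x8e, 0x2f, 0x2c, 0x2f]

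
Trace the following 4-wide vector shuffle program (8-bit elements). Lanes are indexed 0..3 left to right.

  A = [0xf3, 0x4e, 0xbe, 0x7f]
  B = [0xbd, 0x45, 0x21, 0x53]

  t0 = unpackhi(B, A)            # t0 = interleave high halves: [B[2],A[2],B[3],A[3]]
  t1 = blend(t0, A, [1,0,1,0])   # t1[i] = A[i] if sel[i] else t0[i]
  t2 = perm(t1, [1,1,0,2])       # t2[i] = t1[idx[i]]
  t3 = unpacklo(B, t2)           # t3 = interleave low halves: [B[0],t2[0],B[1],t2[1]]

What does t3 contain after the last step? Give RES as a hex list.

→ t0 |21|be|53|7f|
→ t1 |f3|be|be|7f|
→ t2 |be|be|f3|be|
→ t3 |bd|be|45|be|

RES = [ 0xbd  0xbe  0x45  0xbe ]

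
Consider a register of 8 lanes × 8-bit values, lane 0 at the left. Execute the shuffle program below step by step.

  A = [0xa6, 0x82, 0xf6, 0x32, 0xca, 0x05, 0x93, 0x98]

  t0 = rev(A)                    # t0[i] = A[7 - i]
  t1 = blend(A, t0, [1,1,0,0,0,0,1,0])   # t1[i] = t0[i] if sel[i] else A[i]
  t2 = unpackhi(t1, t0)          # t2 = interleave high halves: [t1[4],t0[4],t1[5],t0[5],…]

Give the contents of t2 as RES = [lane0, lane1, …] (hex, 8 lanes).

RES = [0xca, 0x32, 0x05, 0xf6, 0x82, 0x82, 0x98, 0xa6]

→ t0 |98|93|05|ca|32|f6|82|a6|
→ t1 |98|93|f6|32|ca|05|82|98|
→ t2 |ca|32|05|f6|82|82|98|a6|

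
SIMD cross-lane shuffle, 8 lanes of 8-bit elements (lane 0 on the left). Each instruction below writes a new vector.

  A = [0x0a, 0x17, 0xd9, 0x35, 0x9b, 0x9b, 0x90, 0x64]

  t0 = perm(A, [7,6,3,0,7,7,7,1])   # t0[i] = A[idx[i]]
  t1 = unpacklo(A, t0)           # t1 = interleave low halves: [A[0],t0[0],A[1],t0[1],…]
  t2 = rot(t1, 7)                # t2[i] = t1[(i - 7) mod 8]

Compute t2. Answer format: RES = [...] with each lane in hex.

→ t0 |64|90|35|0a|64|64|64|17|
→ t1 |0a|64|17|90|d9|35|35|0a|
→ t2 |64|17|90|d9|35|35|0a|0a|

RES = [ 0x64  0x17  0x90  0xd9  0x35  0x35  0x0a  0x0a ]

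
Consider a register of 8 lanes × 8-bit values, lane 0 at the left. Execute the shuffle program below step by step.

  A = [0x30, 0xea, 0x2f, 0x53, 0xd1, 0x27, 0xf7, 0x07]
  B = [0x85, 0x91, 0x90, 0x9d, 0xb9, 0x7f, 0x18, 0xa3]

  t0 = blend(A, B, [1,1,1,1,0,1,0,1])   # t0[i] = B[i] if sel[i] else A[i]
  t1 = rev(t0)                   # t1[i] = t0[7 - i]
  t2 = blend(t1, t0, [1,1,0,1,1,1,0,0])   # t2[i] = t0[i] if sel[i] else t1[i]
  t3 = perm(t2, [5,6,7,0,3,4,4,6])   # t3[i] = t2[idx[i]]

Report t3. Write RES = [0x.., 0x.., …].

RES = [0x7f, 0x91, 0x85, 0x85, 0x9d, 0xd1, 0xd1, 0x91]

→ t0 |85|91|90|9d|d1|7f|f7|a3|
→ t1 |a3|f7|7f|d1|9d|90|91|85|
→ t2 |85|91|7f|9d|d1|7f|91|85|
→ t3 |7f|91|85|85|9d|d1|d1|91|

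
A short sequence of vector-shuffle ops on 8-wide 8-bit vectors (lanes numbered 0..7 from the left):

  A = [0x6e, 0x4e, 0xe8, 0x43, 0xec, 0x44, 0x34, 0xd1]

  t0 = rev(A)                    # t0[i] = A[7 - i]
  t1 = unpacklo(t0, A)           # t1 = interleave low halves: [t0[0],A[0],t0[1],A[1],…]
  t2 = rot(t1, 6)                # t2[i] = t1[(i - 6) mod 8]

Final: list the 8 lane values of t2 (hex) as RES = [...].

  t0: d1 34 44 ec 43 e8 4e 6e
  t1: d1 6e 34 4e 44 e8 ec 43
  t2: 34 4e 44 e8 ec 43 d1 6e

RES = [ 0x34  0x4e  0x44  0xe8  0xec  0x43  0xd1  0x6e ]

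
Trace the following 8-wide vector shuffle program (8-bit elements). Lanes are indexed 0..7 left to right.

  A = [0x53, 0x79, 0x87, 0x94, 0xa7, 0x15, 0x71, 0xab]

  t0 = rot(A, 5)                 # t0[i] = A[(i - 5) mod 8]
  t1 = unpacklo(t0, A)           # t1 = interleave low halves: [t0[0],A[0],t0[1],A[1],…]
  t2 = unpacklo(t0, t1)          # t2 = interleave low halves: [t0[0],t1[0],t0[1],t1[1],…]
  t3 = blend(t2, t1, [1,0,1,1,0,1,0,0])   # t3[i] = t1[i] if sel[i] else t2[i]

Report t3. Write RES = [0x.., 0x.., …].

→ t0 |94|a7|15|71|ab|53|79|87|
→ t1 |94|53|a7|79|15|87|71|94|
→ t2 |94|94|a7|53|15|a7|71|79|
→ t3 |94|94|a7|79|15|87|71|79|

RES = [ 0x94  0x94  0xa7  0x79  0x15  0x87  0x71  0x79 ]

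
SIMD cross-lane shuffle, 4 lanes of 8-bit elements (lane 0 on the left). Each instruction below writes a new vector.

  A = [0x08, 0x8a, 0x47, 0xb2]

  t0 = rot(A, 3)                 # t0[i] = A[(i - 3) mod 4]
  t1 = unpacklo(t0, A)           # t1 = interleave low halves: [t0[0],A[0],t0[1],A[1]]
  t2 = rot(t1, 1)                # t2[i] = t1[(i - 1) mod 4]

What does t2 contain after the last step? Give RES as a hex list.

RES = [ 0x8a  0x8a  0x08  0x47 ]

  t0: 8a 47 b2 08
  t1: 8a 08 47 8a
  t2: 8a 8a 08 47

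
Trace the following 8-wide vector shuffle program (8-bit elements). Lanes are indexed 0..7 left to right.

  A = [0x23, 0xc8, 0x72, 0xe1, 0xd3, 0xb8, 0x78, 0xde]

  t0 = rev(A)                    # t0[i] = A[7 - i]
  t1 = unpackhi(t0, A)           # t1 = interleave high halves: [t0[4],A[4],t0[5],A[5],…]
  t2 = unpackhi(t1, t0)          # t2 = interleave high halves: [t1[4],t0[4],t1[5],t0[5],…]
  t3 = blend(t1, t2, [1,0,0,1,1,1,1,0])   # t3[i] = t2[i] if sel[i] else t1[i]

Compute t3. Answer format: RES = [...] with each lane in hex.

RES = [0xc8, 0xd3, 0x72, 0x72, 0x23, 0xc8, 0xde, 0xde]

  t0: de 78 b8 d3 e1 72 c8 23
  t1: e1 d3 72 b8 c8 78 23 de
  t2: c8 e1 78 72 23 c8 de 23
  t3: c8 d3 72 72 23 c8 de de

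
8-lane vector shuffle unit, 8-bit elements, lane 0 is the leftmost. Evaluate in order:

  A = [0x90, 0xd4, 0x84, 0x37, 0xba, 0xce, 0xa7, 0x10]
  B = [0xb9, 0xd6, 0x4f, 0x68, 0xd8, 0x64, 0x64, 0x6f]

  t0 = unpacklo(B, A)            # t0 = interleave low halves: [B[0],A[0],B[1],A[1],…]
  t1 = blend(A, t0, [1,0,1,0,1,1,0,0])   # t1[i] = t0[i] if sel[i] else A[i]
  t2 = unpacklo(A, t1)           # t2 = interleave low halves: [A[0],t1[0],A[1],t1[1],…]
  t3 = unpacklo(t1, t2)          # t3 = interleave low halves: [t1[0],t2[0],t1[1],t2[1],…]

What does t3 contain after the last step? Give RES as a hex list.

t0 = [0xb9, 0x90, 0xd6, 0xd4, 0x4f, 0x84, 0x68, 0x37]
t1 = [0xb9, 0xd4, 0xd6, 0x37, 0x4f, 0x84, 0xa7, 0x10]
t2 = [0x90, 0xb9, 0xd4, 0xd4, 0x84, 0xd6, 0x37, 0x37]
t3 = [0xb9, 0x90, 0xd4, 0xb9, 0xd6, 0xd4, 0x37, 0xd4]

RES = [0xb9, 0x90, 0xd4, 0xb9, 0xd6, 0xd4, 0x37, 0xd4]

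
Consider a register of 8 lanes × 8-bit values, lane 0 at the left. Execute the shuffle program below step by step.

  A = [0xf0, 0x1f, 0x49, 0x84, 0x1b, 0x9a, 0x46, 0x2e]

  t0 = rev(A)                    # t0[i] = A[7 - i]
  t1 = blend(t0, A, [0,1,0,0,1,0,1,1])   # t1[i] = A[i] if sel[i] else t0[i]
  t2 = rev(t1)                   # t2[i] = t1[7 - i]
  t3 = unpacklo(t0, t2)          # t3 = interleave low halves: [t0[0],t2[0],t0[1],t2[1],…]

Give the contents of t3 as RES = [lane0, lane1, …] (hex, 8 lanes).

→ t0 |2e|46|9a|1b|84|49|1f|f0|
→ t1 |2e|1f|9a|1b|1b|49|46|2e|
→ t2 |2e|46|49|1b|1b|9a|1f|2e|
→ t3 |2e|2e|46|46|9a|49|1b|1b|

RES = [0x2e, 0x2e, 0x46, 0x46, 0x9a, 0x49, 0x1b, 0x1b]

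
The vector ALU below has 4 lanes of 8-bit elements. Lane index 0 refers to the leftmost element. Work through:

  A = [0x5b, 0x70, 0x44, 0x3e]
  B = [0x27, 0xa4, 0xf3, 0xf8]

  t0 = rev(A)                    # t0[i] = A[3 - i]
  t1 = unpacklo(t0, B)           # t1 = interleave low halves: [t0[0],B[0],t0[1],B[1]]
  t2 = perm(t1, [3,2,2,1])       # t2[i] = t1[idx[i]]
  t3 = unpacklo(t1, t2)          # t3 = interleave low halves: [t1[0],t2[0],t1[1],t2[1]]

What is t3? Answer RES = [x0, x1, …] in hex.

RES = [0x3e, 0xa4, 0x27, 0x44]

t0 = [0x3e, 0x44, 0x70, 0x5b]
t1 = [0x3e, 0x27, 0x44, 0xa4]
t2 = [0xa4, 0x44, 0x44, 0x27]
t3 = [0x3e, 0xa4, 0x27, 0x44]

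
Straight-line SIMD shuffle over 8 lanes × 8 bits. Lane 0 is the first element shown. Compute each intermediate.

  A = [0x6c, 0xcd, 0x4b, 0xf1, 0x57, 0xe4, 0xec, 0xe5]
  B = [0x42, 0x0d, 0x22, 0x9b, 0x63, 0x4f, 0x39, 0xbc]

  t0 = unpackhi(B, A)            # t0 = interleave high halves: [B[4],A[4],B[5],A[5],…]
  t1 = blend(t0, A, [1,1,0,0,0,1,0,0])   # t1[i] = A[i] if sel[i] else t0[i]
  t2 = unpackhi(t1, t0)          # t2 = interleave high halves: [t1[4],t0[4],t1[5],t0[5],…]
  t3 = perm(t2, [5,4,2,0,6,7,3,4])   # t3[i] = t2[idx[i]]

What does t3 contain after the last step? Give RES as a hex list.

RES = [0xbc, 0xbc, 0xe4, 0x39, 0xe5, 0xe5, 0xec, 0xbc]

t0 = [0x63, 0x57, 0x4f, 0xe4, 0x39, 0xec, 0xbc, 0xe5]
t1 = [0x6c, 0xcd, 0x4f, 0xe4, 0x39, 0xe4, 0xbc, 0xe5]
t2 = [0x39, 0x39, 0xe4, 0xec, 0xbc, 0xbc, 0xe5, 0xe5]
t3 = [0xbc, 0xbc, 0xe4, 0x39, 0xe5, 0xe5, 0xec, 0xbc]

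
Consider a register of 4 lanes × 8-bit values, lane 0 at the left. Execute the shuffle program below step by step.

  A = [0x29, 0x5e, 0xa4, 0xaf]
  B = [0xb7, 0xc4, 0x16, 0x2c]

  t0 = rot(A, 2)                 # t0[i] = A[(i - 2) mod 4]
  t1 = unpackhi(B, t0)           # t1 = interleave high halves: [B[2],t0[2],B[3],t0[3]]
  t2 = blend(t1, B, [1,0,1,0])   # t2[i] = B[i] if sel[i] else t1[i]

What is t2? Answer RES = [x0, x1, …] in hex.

→ t0 |a4|af|29|5e|
→ t1 |16|29|2c|5e|
→ t2 |b7|29|16|5e|

RES = [ 0xb7  0x29  0x16  0x5e ]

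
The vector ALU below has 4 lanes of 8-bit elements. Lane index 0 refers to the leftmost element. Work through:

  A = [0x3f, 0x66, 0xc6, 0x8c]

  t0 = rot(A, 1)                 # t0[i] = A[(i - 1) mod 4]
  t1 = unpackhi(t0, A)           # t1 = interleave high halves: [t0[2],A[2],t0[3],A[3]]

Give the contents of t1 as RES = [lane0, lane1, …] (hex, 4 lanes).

t0 = [0x8c, 0x3f, 0x66, 0xc6]
t1 = [0x66, 0xc6, 0xc6, 0x8c]

RES = [0x66, 0xc6, 0xc6, 0x8c]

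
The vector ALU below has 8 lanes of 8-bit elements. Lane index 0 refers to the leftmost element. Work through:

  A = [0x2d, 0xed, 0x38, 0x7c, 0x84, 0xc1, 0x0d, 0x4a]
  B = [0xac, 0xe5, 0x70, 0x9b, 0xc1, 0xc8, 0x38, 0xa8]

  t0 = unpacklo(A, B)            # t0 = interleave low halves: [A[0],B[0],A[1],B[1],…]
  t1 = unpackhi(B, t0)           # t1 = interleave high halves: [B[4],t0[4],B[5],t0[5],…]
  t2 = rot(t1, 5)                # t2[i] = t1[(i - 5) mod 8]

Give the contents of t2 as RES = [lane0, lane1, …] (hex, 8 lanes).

RES = [ 0x70  0x38  0x7c  0xa8  0x9b  0xc1  0x38  0xc8 ]

t0 = [0x2d, 0xac, 0xed, 0xe5, 0x38, 0x70, 0x7c, 0x9b]
t1 = [0xc1, 0x38, 0xc8, 0x70, 0x38, 0x7c, 0xa8, 0x9b]
t2 = [0x70, 0x38, 0x7c, 0xa8, 0x9b, 0xc1, 0x38, 0xc8]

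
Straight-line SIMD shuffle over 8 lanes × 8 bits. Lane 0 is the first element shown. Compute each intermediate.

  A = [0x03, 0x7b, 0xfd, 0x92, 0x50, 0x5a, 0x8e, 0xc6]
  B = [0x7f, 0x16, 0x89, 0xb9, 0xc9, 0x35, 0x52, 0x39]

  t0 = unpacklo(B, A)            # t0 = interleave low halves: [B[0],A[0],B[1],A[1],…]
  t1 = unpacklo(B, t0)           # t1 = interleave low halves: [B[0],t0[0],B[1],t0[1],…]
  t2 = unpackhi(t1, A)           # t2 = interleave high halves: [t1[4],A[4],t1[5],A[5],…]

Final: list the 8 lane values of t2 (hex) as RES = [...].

RES = [0x89, 0x50, 0x16, 0x5a, 0xb9, 0x8e, 0x7b, 0xc6]

→ t0 |7f|03|16|7b|89|fd|b9|92|
→ t1 |7f|7f|16|03|89|16|b9|7b|
→ t2 |89|50|16|5a|b9|8e|7b|c6|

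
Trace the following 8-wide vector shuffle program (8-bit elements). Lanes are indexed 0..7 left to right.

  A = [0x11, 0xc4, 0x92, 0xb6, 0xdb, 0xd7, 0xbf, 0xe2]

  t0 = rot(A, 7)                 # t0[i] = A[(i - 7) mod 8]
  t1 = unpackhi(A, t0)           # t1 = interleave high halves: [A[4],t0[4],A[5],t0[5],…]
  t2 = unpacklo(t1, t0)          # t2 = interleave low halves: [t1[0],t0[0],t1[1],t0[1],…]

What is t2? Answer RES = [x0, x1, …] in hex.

RES = [0xdb, 0xc4, 0xd7, 0x92, 0xd7, 0xb6, 0xbf, 0xdb]

t0 = [0xc4, 0x92, 0xb6, 0xdb, 0xd7, 0xbf, 0xe2, 0x11]
t1 = [0xdb, 0xd7, 0xd7, 0xbf, 0xbf, 0xe2, 0xe2, 0x11]
t2 = [0xdb, 0xc4, 0xd7, 0x92, 0xd7, 0xb6, 0xbf, 0xdb]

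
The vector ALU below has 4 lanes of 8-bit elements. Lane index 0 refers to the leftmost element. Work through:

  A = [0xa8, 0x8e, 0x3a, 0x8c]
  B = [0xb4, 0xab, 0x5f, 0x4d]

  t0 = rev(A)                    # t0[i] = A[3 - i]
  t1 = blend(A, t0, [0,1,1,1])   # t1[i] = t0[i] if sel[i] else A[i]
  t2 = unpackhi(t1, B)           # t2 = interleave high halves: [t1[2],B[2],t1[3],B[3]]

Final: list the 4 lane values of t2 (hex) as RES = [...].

→ t0 |8c|3a|8e|a8|
→ t1 |a8|3a|8e|a8|
→ t2 |8e|5f|a8|4d|

RES = [ 0x8e  0x5f  0xa8  0x4d ]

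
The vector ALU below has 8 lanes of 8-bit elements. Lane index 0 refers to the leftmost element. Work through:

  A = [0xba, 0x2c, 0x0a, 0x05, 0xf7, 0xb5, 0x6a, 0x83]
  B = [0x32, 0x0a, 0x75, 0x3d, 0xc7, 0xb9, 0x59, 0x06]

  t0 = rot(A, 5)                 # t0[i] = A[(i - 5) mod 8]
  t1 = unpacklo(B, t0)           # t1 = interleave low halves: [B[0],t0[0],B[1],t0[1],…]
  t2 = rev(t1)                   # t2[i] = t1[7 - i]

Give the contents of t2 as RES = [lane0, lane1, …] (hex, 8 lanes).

RES = [0x6a, 0x3d, 0xb5, 0x75, 0xf7, 0x0a, 0x05, 0x32]

  t0: 05 f7 b5 6a 83 ba 2c 0a
  t1: 32 05 0a f7 75 b5 3d 6a
  t2: 6a 3d b5 75 f7 0a 05 32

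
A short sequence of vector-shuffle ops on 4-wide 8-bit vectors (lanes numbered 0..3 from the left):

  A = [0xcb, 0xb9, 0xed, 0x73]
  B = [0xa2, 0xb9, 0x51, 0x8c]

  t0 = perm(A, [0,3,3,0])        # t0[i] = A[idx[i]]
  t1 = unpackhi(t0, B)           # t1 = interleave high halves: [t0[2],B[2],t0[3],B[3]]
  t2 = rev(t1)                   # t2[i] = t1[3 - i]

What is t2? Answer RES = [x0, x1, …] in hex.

RES = [0x8c, 0xcb, 0x51, 0x73]

t0 = [0xcb, 0x73, 0x73, 0xcb]
t1 = [0x73, 0x51, 0xcb, 0x8c]
t2 = [0x8c, 0xcb, 0x51, 0x73]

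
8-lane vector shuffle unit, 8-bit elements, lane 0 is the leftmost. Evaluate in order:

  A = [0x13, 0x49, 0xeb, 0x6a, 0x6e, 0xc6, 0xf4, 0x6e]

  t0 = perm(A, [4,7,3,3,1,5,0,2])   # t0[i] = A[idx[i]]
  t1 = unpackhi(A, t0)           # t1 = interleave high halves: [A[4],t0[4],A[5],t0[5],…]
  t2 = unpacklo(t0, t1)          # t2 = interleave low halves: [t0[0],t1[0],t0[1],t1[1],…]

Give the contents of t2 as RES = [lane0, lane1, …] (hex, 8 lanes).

RES = [ 0x6e  0x6e  0x6e  0x49  0x6a  0xc6  0x6a  0xc6 ]

→ t0 |6e|6e|6a|6a|49|c6|13|eb|
→ t1 |6e|49|c6|c6|f4|13|6e|eb|
→ t2 |6e|6e|6e|49|6a|c6|6a|c6|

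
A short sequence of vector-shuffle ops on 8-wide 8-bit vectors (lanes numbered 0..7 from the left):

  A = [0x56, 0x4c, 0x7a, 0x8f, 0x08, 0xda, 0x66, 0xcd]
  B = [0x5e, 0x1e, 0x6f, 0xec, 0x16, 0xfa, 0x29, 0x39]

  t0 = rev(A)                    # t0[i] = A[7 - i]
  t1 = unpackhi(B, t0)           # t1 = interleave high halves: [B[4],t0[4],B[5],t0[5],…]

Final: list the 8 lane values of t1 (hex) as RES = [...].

RES = [0x16, 0x8f, 0xfa, 0x7a, 0x29, 0x4c, 0x39, 0x56]

→ t0 |cd|66|da|08|8f|7a|4c|56|
→ t1 |16|8f|fa|7a|29|4c|39|56|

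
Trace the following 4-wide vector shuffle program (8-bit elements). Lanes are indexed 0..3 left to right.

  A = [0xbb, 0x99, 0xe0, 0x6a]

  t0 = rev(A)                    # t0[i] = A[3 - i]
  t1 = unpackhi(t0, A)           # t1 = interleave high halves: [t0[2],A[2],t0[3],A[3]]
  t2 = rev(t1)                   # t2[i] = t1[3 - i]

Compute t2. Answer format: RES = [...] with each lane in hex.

t0 = [0x6a, 0xe0, 0x99, 0xbb]
t1 = [0x99, 0xe0, 0xbb, 0x6a]
t2 = [0x6a, 0xbb, 0xe0, 0x99]

RES = [0x6a, 0xbb, 0xe0, 0x99]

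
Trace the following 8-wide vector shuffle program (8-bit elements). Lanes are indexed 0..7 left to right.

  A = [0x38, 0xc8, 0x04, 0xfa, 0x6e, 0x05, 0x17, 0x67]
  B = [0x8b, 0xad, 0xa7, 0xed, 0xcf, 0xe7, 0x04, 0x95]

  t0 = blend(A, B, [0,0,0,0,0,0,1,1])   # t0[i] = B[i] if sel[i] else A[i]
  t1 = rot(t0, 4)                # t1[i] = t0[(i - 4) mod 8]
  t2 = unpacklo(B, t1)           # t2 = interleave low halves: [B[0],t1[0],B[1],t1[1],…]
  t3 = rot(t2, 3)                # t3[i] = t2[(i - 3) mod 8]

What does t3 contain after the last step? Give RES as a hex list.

t0 = [0x38, 0xc8, 0x04, 0xfa, 0x6e, 0x05, 0x04, 0x95]
t1 = [0x6e, 0x05, 0x04, 0x95, 0x38, 0xc8, 0x04, 0xfa]
t2 = [0x8b, 0x6e, 0xad, 0x05, 0xa7, 0x04, 0xed, 0x95]
t3 = [0x04, 0xed, 0x95, 0x8b, 0x6e, 0xad, 0x05, 0xa7]

RES = [ 0x04  0xed  0x95  0x8b  0x6e  0xad  0x05  0xa7 ]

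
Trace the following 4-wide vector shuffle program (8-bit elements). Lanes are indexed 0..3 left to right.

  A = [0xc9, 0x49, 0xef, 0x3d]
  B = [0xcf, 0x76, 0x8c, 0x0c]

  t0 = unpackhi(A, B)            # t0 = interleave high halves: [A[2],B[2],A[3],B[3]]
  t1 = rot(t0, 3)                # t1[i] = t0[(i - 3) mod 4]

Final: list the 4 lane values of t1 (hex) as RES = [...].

RES = [ 0x8c  0x3d  0x0c  0xef ]

t0 = [0xef, 0x8c, 0x3d, 0x0c]
t1 = [0x8c, 0x3d, 0x0c, 0xef]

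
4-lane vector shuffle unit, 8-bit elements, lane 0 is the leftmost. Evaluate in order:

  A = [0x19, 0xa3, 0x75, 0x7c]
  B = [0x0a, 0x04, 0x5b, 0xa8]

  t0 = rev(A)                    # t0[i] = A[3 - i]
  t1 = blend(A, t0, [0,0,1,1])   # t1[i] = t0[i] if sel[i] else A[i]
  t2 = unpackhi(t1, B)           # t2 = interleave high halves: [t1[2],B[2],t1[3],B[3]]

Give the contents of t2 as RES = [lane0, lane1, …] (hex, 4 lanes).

t0 = [0x7c, 0x75, 0xa3, 0x19]
t1 = [0x19, 0xa3, 0xa3, 0x19]
t2 = [0xa3, 0x5b, 0x19, 0xa8]

RES = [0xa3, 0x5b, 0x19, 0xa8]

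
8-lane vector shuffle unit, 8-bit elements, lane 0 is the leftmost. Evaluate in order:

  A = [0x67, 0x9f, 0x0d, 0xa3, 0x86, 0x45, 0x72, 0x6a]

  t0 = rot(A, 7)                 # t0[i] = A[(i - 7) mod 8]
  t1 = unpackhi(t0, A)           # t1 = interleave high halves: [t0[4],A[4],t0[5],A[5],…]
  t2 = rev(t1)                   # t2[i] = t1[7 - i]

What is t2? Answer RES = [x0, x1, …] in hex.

RES = [ 0x6a  0x67  0x72  0x6a  0x45  0x72  0x86  0x45 ]

→ t0 |9f|0d|a3|86|45|72|6a|67|
→ t1 |45|86|72|45|6a|72|67|6a|
→ t2 |6a|67|72|6a|45|72|86|45|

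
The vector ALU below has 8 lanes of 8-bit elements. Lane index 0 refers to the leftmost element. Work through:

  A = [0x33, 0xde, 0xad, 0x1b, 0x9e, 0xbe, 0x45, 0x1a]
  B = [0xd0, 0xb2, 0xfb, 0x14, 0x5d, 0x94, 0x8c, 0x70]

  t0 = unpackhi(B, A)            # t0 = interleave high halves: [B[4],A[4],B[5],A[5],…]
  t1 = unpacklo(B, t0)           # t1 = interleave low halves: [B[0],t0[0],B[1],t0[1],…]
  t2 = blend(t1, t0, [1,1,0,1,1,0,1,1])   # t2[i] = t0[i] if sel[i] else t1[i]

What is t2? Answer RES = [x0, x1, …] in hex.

RES = [ 0x5d  0x9e  0xb2  0xbe  0x8c  0x94  0x70  0x1a ]

t0 = [0x5d, 0x9e, 0x94, 0xbe, 0x8c, 0x45, 0x70, 0x1a]
t1 = [0xd0, 0x5d, 0xb2, 0x9e, 0xfb, 0x94, 0x14, 0xbe]
t2 = [0x5d, 0x9e, 0xb2, 0xbe, 0x8c, 0x94, 0x70, 0x1a]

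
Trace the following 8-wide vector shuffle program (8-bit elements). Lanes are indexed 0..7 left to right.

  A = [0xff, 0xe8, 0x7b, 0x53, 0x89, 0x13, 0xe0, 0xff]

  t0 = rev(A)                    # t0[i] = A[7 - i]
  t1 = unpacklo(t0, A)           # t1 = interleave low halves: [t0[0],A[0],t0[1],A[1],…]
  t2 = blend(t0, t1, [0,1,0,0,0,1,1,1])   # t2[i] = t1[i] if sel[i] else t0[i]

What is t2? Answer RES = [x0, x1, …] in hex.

→ t0 |ff|e0|13|89|53|7b|e8|ff|
→ t1 |ff|ff|e0|e8|13|7b|89|53|
→ t2 |ff|ff|13|89|53|7b|89|53|

RES = [ 0xff  0xff  0x13  0x89  0x53  0x7b  0x89  0x53 ]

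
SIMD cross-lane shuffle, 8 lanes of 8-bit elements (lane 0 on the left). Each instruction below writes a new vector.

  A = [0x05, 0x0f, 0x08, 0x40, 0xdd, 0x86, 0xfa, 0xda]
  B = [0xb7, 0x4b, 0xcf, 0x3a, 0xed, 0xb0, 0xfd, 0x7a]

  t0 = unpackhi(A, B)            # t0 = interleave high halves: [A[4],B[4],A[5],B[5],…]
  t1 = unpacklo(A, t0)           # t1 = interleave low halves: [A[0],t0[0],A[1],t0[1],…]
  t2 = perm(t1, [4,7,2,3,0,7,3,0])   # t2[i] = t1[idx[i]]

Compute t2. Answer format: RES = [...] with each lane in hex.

RES = [0x08, 0xb0, 0x0f, 0xed, 0x05, 0xb0, 0xed, 0x05]

  t0: dd ed 86 b0 fa fd da 7a
  t1: 05 dd 0f ed 08 86 40 b0
  t2: 08 b0 0f ed 05 b0 ed 05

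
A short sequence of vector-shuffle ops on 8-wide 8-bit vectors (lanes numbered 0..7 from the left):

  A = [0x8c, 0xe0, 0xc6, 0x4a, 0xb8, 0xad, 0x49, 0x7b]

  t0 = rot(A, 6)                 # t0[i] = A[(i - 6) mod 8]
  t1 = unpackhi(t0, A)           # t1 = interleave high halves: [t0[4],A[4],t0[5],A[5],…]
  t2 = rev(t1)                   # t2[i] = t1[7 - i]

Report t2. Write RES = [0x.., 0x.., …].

  t0: c6 4a b8 ad 49 7b 8c e0
  t1: 49 b8 7b ad 8c 49 e0 7b
  t2: 7b e0 49 8c ad 7b b8 49

RES = [ 0x7b  0xe0  0x49  0x8c  0xad  0x7b  0xb8  0x49 ]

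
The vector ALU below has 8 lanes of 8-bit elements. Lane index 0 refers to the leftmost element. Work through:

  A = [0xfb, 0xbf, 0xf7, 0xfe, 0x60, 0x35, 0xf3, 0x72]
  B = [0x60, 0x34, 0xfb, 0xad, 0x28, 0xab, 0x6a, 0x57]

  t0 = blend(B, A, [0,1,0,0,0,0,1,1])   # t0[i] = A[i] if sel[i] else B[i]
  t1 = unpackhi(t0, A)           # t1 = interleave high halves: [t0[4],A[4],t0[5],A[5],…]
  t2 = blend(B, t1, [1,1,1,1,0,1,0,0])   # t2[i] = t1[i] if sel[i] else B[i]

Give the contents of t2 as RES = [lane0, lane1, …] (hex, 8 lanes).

RES = [0x28, 0x60, 0xab, 0x35, 0x28, 0xf3, 0x6a, 0x57]

t0 = [0x60, 0xbf, 0xfb, 0xad, 0x28, 0xab, 0xf3, 0x72]
t1 = [0x28, 0x60, 0xab, 0x35, 0xf3, 0xf3, 0x72, 0x72]
t2 = [0x28, 0x60, 0xab, 0x35, 0x28, 0xf3, 0x6a, 0x57]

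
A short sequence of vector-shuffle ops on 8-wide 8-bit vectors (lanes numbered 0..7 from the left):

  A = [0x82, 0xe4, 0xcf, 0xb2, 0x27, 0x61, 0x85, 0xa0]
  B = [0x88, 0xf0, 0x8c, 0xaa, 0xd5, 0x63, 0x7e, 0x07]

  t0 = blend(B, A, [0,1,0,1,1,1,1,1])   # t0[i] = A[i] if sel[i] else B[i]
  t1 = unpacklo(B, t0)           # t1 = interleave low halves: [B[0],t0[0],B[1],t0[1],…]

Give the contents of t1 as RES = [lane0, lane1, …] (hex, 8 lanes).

t0 = [0x88, 0xe4, 0x8c, 0xb2, 0x27, 0x61, 0x85, 0xa0]
t1 = [0x88, 0x88, 0xf0, 0xe4, 0x8c, 0x8c, 0xaa, 0xb2]

RES = [0x88, 0x88, 0xf0, 0xe4, 0x8c, 0x8c, 0xaa, 0xb2]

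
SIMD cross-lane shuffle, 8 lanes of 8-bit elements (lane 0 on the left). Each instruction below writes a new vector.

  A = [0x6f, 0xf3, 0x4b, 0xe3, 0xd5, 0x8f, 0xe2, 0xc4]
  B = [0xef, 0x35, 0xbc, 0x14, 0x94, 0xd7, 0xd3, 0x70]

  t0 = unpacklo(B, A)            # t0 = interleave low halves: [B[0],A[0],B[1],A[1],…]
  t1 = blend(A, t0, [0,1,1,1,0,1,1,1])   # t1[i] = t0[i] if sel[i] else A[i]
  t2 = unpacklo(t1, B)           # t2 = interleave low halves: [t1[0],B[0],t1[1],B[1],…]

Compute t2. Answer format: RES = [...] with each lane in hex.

RES = [ 0x6f  0xef  0x6f  0x35  0x35  0xbc  0xf3  0x14 ]

t0 = [0xef, 0x6f, 0x35, 0xf3, 0xbc, 0x4b, 0x14, 0xe3]
t1 = [0x6f, 0x6f, 0x35, 0xf3, 0xd5, 0x4b, 0x14, 0xe3]
t2 = [0x6f, 0xef, 0x6f, 0x35, 0x35, 0xbc, 0xf3, 0x14]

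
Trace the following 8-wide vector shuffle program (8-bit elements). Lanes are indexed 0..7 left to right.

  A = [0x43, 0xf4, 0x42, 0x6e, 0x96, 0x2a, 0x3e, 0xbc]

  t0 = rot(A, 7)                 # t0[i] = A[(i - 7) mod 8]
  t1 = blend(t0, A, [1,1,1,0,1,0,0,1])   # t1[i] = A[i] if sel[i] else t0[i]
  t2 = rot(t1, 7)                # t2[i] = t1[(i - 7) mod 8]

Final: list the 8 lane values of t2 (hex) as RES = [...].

RES = [ 0xf4  0x42  0x96  0x96  0x3e  0xbc  0xbc  0x43 ]

→ t0 |f4|42|6e|96|2a|3e|bc|43|
→ t1 |43|f4|42|96|96|3e|bc|bc|
→ t2 |f4|42|96|96|3e|bc|bc|43|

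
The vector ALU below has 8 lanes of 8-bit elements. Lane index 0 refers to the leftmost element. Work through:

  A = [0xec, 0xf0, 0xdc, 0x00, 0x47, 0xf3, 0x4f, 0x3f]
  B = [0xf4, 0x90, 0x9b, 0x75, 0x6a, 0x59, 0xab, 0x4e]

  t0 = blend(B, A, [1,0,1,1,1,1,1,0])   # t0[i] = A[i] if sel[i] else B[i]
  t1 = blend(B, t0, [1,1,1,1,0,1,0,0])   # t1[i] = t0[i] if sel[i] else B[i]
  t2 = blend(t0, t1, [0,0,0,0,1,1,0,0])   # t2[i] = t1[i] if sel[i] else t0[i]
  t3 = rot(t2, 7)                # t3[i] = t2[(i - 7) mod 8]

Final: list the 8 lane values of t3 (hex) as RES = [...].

→ t0 |ec|90|dc|00|47|f3|4f|4e|
→ t1 |ec|90|dc|00|6a|f3|ab|4e|
→ t2 |ec|90|dc|00|6a|f3|4f|4e|
→ t3 |90|dc|00|6a|f3|4f|4e|ec|

RES = [ 0x90  0xdc  0x00  0x6a  0xf3  0x4f  0x4e  0xec ]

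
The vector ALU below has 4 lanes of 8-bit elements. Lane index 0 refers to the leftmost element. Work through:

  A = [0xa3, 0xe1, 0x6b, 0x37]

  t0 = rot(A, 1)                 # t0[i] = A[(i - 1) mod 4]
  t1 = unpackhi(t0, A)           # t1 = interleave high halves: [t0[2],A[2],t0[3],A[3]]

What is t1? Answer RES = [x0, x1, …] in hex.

→ t0 |37|a3|e1|6b|
→ t1 |e1|6b|6b|37|

RES = [0xe1, 0x6b, 0x6b, 0x37]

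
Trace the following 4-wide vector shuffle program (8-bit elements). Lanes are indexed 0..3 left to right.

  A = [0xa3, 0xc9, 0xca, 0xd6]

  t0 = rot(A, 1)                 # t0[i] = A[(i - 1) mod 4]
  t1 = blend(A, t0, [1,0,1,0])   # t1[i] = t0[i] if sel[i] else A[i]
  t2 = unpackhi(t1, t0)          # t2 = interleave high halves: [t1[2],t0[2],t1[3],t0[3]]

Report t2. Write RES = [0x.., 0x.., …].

RES = [ 0xc9  0xc9  0xd6  0xca ]

  t0: d6 a3 c9 ca
  t1: d6 c9 c9 d6
  t2: c9 c9 d6 ca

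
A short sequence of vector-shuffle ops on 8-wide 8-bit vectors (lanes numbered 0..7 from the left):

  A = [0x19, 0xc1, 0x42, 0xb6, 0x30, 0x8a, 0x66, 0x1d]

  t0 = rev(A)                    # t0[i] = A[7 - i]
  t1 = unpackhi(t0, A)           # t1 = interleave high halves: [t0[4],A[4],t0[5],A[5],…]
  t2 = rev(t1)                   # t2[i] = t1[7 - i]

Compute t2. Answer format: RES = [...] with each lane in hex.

RES = [0x1d, 0x19, 0x66, 0xc1, 0x8a, 0x42, 0x30, 0xb6]

t0 = [0x1d, 0x66, 0x8a, 0x30, 0xb6, 0x42, 0xc1, 0x19]
t1 = [0xb6, 0x30, 0x42, 0x8a, 0xc1, 0x66, 0x19, 0x1d]
t2 = [0x1d, 0x19, 0x66, 0xc1, 0x8a, 0x42, 0x30, 0xb6]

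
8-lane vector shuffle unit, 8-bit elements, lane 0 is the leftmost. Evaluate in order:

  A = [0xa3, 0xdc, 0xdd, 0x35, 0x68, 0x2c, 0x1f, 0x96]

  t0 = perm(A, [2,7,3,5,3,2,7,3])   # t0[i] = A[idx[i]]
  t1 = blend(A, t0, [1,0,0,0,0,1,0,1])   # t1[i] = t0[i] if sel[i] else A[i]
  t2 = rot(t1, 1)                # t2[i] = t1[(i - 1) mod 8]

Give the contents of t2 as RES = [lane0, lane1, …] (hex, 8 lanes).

RES = [ 0x35  0xdd  0xdc  0xdd  0x35  0x68  0xdd  0x1f ]

→ t0 |dd|96|35|2c|35|dd|96|35|
→ t1 |dd|dc|dd|35|68|dd|1f|35|
→ t2 |35|dd|dc|dd|35|68|dd|1f|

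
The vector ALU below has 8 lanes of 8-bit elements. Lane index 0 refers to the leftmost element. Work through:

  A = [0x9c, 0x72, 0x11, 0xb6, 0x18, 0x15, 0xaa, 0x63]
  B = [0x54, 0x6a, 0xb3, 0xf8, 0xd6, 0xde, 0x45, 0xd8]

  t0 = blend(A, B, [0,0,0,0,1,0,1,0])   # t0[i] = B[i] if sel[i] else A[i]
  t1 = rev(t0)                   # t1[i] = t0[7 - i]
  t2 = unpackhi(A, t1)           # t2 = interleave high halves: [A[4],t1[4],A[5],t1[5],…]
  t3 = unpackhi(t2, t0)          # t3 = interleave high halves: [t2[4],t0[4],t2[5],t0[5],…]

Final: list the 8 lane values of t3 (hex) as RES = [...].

RES = [ 0xaa  0xd6  0x72  0x15  0x63  0x45  0x9c  0x63 ]

t0 = [0x9c, 0x72, 0x11, 0xb6, 0xd6, 0x15, 0x45, 0x63]
t1 = [0x63, 0x45, 0x15, 0xd6, 0xb6, 0x11, 0x72, 0x9c]
t2 = [0x18, 0xb6, 0x15, 0x11, 0xaa, 0x72, 0x63, 0x9c]
t3 = [0xaa, 0xd6, 0x72, 0x15, 0x63, 0x45, 0x9c, 0x63]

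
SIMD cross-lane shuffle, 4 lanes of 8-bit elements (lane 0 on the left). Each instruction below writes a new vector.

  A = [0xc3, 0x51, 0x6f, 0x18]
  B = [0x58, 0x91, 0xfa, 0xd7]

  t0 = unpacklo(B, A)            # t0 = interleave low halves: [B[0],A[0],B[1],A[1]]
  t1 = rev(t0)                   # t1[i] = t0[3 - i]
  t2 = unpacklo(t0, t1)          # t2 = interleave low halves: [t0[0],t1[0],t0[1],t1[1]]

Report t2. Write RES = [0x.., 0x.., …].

RES = [ 0x58  0x51  0xc3  0x91 ]

  t0: 58 c3 91 51
  t1: 51 91 c3 58
  t2: 58 51 c3 91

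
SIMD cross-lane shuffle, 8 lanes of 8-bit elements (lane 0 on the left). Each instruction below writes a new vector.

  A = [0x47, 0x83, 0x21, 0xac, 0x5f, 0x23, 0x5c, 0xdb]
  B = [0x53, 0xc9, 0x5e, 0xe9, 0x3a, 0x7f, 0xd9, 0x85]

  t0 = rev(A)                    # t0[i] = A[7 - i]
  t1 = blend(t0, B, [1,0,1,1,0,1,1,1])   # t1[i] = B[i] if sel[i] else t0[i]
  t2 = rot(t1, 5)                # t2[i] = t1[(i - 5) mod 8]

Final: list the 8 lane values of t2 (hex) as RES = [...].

RES = [ 0xe9  0xac  0x7f  0xd9  0x85  0x53  0x5c  0x5e ]

→ t0 |db|5c|23|5f|ac|21|83|47|
→ t1 |53|5c|5e|e9|ac|7f|d9|85|
→ t2 |e9|ac|7f|d9|85|53|5c|5e|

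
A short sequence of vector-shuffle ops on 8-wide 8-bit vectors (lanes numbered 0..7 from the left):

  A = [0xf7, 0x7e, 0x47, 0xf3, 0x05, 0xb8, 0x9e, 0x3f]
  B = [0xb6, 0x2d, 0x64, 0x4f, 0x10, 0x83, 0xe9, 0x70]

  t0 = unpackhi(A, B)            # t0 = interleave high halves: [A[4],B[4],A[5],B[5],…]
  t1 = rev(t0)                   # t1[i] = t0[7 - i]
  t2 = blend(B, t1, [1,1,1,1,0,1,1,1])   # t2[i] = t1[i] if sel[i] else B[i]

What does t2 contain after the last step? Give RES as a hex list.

RES = [0x70, 0x3f, 0xe9, 0x9e, 0x10, 0xb8, 0x10, 0x05]

→ t0 |05|10|b8|83|9e|e9|3f|70|
→ t1 |70|3f|e9|9e|83|b8|10|05|
→ t2 |70|3f|e9|9e|10|b8|10|05|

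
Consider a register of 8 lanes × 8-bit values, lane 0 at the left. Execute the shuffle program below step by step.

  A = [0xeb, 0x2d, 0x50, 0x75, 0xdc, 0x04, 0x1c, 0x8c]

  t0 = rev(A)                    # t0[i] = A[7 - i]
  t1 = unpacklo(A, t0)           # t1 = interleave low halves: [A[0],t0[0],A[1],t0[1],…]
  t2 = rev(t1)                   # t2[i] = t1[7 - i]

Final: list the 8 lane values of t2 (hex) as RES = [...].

RES = [ 0xdc  0x75  0x04  0x50  0x1c  0x2d  0x8c  0xeb ]

→ t0 |8c|1c|04|dc|75|50|2d|eb|
→ t1 |eb|8c|2d|1c|50|04|75|dc|
→ t2 |dc|75|04|50|1c|2d|8c|eb|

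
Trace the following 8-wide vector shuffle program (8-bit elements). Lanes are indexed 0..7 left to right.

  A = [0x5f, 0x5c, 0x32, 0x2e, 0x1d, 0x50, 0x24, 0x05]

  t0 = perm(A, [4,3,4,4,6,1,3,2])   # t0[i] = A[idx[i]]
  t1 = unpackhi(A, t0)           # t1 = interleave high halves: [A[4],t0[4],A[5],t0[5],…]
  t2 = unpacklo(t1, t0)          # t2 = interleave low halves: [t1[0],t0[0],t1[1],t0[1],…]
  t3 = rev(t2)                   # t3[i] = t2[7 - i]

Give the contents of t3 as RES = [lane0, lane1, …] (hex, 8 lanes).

→ t0 |1d|2e|1d|1d|24|5c|2e|32|
→ t1 |1d|24|50|5c|24|2e|05|32|
→ t2 |1d|1d|24|2e|50|1d|5c|1d|
→ t3 |1d|5c|1d|50|2e|24|1d|1d|

RES = [ 0x1d  0x5c  0x1d  0x50  0x2e  0x24  0x1d  0x1d ]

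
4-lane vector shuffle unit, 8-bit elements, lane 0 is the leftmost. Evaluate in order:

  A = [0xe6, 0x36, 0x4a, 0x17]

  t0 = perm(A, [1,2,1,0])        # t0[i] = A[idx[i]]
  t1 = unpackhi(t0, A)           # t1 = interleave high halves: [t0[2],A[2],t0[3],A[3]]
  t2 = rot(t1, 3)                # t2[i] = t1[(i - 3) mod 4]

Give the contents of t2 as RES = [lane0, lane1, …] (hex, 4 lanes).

  t0: 36 4a 36 e6
  t1: 36 4a e6 17
  t2: 4a e6 17 36

RES = [ 0x4a  0xe6  0x17  0x36 ]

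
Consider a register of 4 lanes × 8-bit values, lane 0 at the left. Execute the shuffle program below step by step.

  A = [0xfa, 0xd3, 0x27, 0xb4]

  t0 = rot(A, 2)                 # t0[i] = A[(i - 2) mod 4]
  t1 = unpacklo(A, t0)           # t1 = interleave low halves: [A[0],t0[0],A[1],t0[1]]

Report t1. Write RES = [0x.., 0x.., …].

RES = [ 0xfa  0x27  0xd3  0xb4 ]

  t0: 27 b4 fa d3
  t1: fa 27 d3 b4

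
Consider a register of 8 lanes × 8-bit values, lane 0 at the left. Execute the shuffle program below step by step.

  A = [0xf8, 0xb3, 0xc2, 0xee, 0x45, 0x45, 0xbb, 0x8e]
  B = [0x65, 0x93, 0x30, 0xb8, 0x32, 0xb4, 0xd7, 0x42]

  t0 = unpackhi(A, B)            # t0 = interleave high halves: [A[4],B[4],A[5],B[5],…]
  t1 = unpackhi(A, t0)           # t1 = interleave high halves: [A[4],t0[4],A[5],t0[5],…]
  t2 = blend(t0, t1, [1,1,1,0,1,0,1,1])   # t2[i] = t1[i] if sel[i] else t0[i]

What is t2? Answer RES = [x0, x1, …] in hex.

RES = [ 0x45  0xbb  0x45  0xb4  0xbb  0xd7  0x8e  0x42 ]

t0 = [0x45, 0x32, 0x45, 0xb4, 0xbb, 0xd7, 0x8e, 0x42]
t1 = [0x45, 0xbb, 0x45, 0xd7, 0xbb, 0x8e, 0x8e, 0x42]
t2 = [0x45, 0xbb, 0x45, 0xb4, 0xbb, 0xd7, 0x8e, 0x42]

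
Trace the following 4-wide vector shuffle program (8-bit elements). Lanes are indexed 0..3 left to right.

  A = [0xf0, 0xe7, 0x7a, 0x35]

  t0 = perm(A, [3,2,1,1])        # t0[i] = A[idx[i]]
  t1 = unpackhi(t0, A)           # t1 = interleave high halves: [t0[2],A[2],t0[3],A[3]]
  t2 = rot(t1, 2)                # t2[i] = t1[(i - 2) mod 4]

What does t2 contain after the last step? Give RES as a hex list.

RES = [ 0xe7  0x35  0xe7  0x7a ]

→ t0 |35|7a|e7|e7|
→ t1 |e7|7a|e7|35|
→ t2 |e7|35|e7|7a|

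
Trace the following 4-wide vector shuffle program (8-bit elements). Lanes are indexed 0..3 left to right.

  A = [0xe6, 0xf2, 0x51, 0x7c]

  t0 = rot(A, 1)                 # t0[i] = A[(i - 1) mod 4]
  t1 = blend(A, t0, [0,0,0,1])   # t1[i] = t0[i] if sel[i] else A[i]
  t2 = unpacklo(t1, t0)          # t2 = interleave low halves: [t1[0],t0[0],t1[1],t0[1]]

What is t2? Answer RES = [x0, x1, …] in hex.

t0 = [0x7c, 0xe6, 0xf2, 0x51]
t1 = [0xe6, 0xf2, 0x51, 0x51]
t2 = [0xe6, 0x7c, 0xf2, 0xe6]

RES = [ 0xe6  0x7c  0xf2  0xe6 ]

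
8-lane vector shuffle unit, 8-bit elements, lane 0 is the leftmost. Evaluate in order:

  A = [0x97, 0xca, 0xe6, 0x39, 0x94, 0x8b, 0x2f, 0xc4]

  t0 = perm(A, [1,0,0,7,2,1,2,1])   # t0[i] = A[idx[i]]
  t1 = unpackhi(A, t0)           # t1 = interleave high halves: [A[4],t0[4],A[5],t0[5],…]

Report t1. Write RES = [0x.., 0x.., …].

RES = [ 0x94  0xe6  0x8b  0xca  0x2f  0xe6  0xc4  0xca ]

  t0: ca 97 97 c4 e6 ca e6 ca
  t1: 94 e6 8b ca 2f e6 c4 ca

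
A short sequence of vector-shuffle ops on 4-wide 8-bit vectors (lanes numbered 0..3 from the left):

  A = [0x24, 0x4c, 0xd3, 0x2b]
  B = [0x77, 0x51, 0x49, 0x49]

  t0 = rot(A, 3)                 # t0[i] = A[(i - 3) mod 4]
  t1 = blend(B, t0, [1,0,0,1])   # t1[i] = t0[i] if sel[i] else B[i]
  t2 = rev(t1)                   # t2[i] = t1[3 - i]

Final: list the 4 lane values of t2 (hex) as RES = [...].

  t0: 4c d3 2b 24
  t1: 4c 51 49 24
  t2: 24 49 51 4c

RES = [ 0x24  0x49  0x51  0x4c ]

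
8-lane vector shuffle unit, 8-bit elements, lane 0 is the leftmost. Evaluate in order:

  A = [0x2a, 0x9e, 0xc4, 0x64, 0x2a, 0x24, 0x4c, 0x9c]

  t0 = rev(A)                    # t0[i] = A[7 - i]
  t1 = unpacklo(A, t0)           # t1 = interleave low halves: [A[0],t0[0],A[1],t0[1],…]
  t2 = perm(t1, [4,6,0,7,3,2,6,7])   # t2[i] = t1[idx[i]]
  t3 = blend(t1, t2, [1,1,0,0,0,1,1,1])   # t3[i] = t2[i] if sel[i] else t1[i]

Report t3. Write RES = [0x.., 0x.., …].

RES = [0xc4, 0x64, 0x9e, 0x4c, 0xc4, 0x9e, 0x64, 0x2a]

t0 = [0x9c, 0x4c, 0x24, 0x2a, 0x64, 0xc4, 0x9e, 0x2a]
t1 = [0x2a, 0x9c, 0x9e, 0x4c, 0xc4, 0x24, 0x64, 0x2a]
t2 = [0xc4, 0x64, 0x2a, 0x2a, 0x4c, 0x9e, 0x64, 0x2a]
t3 = [0xc4, 0x64, 0x9e, 0x4c, 0xc4, 0x9e, 0x64, 0x2a]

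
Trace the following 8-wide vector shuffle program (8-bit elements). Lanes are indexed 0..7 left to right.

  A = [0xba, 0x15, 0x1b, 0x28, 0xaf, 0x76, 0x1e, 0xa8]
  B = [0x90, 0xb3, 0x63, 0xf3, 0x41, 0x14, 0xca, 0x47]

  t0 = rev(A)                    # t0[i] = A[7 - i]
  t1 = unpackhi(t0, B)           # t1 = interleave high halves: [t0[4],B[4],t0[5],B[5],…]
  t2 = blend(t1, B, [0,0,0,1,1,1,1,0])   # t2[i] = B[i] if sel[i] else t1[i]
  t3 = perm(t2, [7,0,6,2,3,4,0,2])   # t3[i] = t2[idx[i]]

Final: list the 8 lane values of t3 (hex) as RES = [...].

→ t0 |a8|1e|76|af|28|1b|15|ba|
→ t1 |28|41|1b|14|15|ca|ba|47|
→ t2 |28|41|1b|f3|41|14|ca|47|
→ t3 |47|28|ca|1b|f3|41|28|1b|

RES = [ 0x47  0x28  0xca  0x1b  0xf3  0x41  0x28  0x1b ]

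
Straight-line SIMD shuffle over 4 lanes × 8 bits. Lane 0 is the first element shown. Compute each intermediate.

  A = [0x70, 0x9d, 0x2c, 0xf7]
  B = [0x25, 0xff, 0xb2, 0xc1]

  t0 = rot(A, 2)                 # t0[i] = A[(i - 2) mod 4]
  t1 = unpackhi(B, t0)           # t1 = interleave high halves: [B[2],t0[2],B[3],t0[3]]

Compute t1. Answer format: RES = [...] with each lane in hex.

t0 = [0x2c, 0xf7, 0x70, 0x9d]
t1 = [0xb2, 0x70, 0xc1, 0x9d]

RES = [ 0xb2  0x70  0xc1  0x9d ]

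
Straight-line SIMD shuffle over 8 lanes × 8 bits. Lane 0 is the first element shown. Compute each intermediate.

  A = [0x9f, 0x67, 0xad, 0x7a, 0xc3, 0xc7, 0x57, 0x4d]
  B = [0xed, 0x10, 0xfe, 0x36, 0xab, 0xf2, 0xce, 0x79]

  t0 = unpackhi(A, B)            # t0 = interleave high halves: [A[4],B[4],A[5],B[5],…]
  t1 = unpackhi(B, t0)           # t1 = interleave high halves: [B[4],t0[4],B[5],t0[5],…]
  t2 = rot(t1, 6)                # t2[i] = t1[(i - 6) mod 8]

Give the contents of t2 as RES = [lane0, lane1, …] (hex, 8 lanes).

RES = [ 0xf2  0xce  0xce  0x4d  0x79  0x79  0xab  0x57 ]

t0 = [0xc3, 0xab, 0xc7, 0xf2, 0x57, 0xce, 0x4d, 0x79]
t1 = [0xab, 0x57, 0xf2, 0xce, 0xce, 0x4d, 0x79, 0x79]
t2 = [0xf2, 0xce, 0xce, 0x4d, 0x79, 0x79, 0xab, 0x57]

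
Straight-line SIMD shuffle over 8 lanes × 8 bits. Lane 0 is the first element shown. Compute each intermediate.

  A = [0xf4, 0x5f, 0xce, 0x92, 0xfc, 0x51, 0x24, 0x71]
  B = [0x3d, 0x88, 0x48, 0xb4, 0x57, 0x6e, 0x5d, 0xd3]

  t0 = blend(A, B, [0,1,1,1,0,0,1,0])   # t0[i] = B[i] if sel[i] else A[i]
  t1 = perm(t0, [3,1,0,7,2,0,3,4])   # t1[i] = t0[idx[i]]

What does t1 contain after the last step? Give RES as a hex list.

→ t0 |f4|88|48|b4|fc|51|5d|71|
→ t1 |b4|88|f4|71|48|f4|b4|fc|

RES = [ 0xb4  0x88  0xf4  0x71  0x48  0xf4  0xb4  0xfc ]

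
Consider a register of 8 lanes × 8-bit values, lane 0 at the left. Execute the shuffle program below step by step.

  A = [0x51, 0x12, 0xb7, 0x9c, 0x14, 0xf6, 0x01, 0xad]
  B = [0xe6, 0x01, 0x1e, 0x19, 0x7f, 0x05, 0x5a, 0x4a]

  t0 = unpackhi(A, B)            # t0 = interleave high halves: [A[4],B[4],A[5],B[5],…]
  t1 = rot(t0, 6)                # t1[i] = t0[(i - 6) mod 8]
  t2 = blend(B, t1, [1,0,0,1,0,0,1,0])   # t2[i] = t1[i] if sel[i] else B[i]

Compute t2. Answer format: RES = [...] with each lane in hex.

RES = [0xf6, 0x01, 0x1e, 0x5a, 0x7f, 0x05, 0x14, 0x4a]

  t0: 14 7f f6 05 01 5a ad 4a
  t1: f6 05 01 5a ad 4a 14 7f
  t2: f6 01 1e 5a 7f 05 14 4a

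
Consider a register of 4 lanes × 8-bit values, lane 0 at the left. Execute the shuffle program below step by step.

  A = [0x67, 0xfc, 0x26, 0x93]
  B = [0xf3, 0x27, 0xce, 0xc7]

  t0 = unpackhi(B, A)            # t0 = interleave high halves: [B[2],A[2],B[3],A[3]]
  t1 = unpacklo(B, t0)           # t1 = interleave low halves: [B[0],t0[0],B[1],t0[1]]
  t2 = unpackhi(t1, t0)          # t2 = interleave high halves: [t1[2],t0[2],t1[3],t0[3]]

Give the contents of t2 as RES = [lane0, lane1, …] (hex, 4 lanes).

RES = [ 0x27  0xc7  0x26  0x93 ]

  t0: ce 26 c7 93
  t1: f3 ce 27 26
  t2: 27 c7 26 93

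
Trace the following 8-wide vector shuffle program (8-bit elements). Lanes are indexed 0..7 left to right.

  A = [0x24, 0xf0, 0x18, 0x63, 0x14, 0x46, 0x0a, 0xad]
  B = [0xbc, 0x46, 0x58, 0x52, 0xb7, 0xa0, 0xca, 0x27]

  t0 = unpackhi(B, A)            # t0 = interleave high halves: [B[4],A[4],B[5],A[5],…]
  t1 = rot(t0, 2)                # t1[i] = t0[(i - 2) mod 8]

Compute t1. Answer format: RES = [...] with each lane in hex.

  t0: b7 14 a0 46 ca 0a 27 ad
  t1: 27 ad b7 14 a0 46 ca 0a

RES = [0x27, 0xad, 0xb7, 0x14, 0xa0, 0x46, 0xca, 0x0a]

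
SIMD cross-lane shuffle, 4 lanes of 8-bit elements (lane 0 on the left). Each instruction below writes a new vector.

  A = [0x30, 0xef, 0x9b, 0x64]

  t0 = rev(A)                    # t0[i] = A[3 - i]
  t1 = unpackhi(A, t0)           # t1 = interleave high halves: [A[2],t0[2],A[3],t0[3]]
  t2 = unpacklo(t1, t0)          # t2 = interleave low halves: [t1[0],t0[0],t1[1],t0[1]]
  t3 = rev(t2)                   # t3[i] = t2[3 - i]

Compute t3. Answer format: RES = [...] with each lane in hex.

RES = [0x9b, 0xef, 0x64, 0x9b]

t0 = [0x64, 0x9b, 0xef, 0x30]
t1 = [0x9b, 0xef, 0x64, 0x30]
t2 = [0x9b, 0x64, 0xef, 0x9b]
t3 = [0x9b, 0xef, 0x64, 0x9b]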